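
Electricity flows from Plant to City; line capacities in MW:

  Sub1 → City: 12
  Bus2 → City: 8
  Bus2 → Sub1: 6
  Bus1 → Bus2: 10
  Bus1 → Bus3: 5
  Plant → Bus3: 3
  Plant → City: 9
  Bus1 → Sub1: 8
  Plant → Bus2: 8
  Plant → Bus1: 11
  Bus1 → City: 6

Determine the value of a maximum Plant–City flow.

Augment Plant→City: bottleneck 9, flow now 9.
Augment Plant→Bus1→City: bottleneck 6, flow now 15.
Augment Plant→Bus2→City: bottleneck 8, flow now 23.
Augment Plant→Bus1→Sub1→City: bottleneck 5, flow now 28.
No augmenting path remains; maximum flow = 28.
In the residual graph, reachable from Plant: {Plant, Bus3}.
Min-cut edges: Plant→Bus1 (11), Plant→Bus2 (8), Plant→City (9); capacity 11 + 8 + 9 = 28.
This cut is saturated, so no flow can exceed 28.

28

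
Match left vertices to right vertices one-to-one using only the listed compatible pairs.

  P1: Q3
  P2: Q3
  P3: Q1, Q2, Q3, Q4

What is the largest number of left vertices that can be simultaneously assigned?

2

Unit-capacity flow: source→left, listed edges, right→sink; max matching = max flow.
Augmenting path P1→Q3 (+1); matched 1.
Augmenting path P3→Q1 (+1); matched 2.
No augmenting path remains; maximum matching = 2.
König certificate: {P3, Q3} is a vertex cover of size 2 (every listed pair touches it), so no matching can be larger.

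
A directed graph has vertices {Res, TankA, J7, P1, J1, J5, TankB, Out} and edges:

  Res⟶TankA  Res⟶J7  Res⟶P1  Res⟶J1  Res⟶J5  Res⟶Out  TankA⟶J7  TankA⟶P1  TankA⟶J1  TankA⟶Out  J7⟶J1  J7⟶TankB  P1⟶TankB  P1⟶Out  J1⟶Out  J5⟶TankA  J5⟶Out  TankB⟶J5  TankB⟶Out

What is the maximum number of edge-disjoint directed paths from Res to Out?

Assign every edge capacity 1; by Menger, the answer equals the max flow.
Path Res→Out (+1); total 1.
Path Res→TankA→Out (+1); total 2.
Path Res→P1→Out (+1); total 3.
Path Res→J1→Out (+1); total 4.
Path Res→J5→Out (+1); total 5.
Path Res→J7→TankB→Out (+1); total 6.
No residual Res→Out path; max flow = 6.
Certifying cut of size 6: {Res→J1, Res→J5, Res→J7, Res→Out, Res→P1, Res→TankA}.

6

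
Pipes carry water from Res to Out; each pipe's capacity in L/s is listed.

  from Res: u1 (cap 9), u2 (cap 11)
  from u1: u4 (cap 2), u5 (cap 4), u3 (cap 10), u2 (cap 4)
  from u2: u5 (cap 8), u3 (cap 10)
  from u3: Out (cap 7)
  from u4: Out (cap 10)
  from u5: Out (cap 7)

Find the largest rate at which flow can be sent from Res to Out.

16

Augment Res→u1→u3→Out: bottleneck 7, flow now 7.
Augment Res→u1→u4→Out: bottleneck 2, flow now 9.
Augment Res→u2→u5→Out: bottleneck 7, flow now 16.
No augmenting path remains; maximum flow = 16.
In the residual graph, reachable from Res: {Res, u1, u2, u3, u5}.
Min-cut edges: u1→u4 (2), u3→Out (7), u5→Out (7); capacity 2 + 7 + 7 = 16.
This cut is saturated, so no flow can exceed 16.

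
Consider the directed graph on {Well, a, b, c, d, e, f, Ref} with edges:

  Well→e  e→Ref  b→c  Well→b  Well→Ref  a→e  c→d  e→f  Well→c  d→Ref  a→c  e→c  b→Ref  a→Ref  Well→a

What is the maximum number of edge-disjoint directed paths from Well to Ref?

Assign every edge capacity 1; by Menger, the answer equals the max flow.
Path Well→Ref (+1); total 1.
Path Well→a→Ref (+1); total 2.
Path Well→b→Ref (+1); total 3.
Path Well→e→Ref (+1); total 4.
Path Well→c→d→Ref (+1); total 5.
No residual Well→Ref path; max flow = 5.
Certifying cut of size 5: {Well→Ref, Well→a, Well→b, Well→c, Well→e}.

5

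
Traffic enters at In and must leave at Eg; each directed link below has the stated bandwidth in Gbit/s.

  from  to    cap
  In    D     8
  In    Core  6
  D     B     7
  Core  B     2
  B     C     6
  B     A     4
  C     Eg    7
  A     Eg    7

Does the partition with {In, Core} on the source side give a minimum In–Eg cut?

Given cut capacity: 8 + 2 = 10.
Augment In→D→B→C→Eg: bottleneck 6, flow now 6.
Augment In→D→B→A→Eg: bottleneck 1, flow now 7.
Augment In→Core→B→A→Eg: bottleneck 2, flow now 9.
No augmenting path remains; maximum flow = 9.
In the residual graph, reachable from In: {In, D, Core}.
Min-cut edges: D→B (7), Core→B (2); capacity 7 + 2 = 9.
Cut capacity 10 exceeds the max flow 9, so it is not minimum.

No — its capacity is 10, but the minimum cut has capacity 9.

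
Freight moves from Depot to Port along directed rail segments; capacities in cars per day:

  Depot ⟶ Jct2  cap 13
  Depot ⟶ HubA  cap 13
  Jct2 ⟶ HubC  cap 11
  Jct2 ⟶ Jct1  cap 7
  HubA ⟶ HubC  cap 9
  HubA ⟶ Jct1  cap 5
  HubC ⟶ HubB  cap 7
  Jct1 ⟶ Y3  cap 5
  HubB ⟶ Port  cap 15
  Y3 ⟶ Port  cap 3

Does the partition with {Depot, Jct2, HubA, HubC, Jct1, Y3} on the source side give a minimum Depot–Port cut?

Yes — it is a minimum cut (capacity 10).

Given cut capacity: 7 + 3 = 10.
Augment Depot→Jct2→HubC→HubB→Port: bottleneck 7, flow now 7.
Augment Depot→Jct2→Jct1→Y3→Port: bottleneck 3, flow now 10.
No augmenting path remains; maximum flow = 10.
Cut capacity 10 equals the max flow, so it is a minimum cut.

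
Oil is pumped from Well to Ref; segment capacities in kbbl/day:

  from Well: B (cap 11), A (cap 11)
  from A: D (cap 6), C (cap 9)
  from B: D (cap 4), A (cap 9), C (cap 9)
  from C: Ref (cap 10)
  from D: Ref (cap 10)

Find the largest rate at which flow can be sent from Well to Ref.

Augment Well→A→C→Ref: bottleneck 9, flow now 9.
Augment Well→A→D→Ref: bottleneck 2, flow now 11.
Augment Well→B→C→Ref: bottleneck 1, flow now 12.
Augment Well→B→D→Ref: bottleneck 4, flow now 16.
Augment Well→B→A→D→Ref: bottleneck 4, flow now 20.
No augmenting path remains; maximum flow = 20.
In the residual graph, reachable from Well: {Well, A, B, C}.
Min-cut edges: A→D (6), B→D (4), C→Ref (10); capacity 6 + 4 + 10 = 20.
This cut is saturated, so no flow can exceed 20.

20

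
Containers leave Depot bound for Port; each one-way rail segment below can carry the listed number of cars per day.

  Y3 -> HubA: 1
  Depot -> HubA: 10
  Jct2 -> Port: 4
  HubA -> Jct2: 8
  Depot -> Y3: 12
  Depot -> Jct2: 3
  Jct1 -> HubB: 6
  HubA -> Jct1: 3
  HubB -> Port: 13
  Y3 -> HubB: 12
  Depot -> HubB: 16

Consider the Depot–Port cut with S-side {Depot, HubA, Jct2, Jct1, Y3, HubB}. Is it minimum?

Given cut capacity: 4 + 13 = 17.
Augment Depot→Jct2→Port: bottleneck 3, flow now 3.
Augment Depot→HubB→Port: bottleneck 13, flow now 16.
Augment Depot→HubA→Jct2→Port: bottleneck 1, flow now 17.
No augmenting path remains; maximum flow = 17.
Cut capacity 17 equals the max flow, so it is a minimum cut.

Yes — it is a minimum cut (capacity 17).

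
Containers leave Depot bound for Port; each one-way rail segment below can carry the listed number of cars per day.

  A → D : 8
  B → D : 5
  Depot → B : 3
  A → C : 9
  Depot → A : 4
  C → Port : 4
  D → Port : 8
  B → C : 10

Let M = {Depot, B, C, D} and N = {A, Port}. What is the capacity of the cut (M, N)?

16

Edges leaving {Depot, B, C, D}: Depot→A (4), C→Port (4), D→Port (8).
Cut capacity = 4 + 4 + 8 = 16.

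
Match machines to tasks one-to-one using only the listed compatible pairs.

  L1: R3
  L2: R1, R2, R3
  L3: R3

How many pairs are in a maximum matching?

Unit-capacity flow: source→left, listed edges, right→sink; max matching = max flow.
Augmenting path L1→R3 (+1); matched 1.
Augmenting path L2→R1 (+1); matched 2.
No augmenting path remains; maximum matching = 2.
König certificate: {L2, R3} is a vertex cover of size 2 (every listed pair touches it), so no matching can be larger.

2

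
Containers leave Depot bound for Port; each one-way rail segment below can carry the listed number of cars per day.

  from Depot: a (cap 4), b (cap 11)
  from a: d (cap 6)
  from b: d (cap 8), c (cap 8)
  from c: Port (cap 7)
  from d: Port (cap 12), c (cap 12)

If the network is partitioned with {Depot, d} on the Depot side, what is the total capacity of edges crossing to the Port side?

Edges leaving {Depot, d}: Depot→a (4), Depot→b (11), d→c (12), d→Port (12).
Cut capacity = 4 + 11 + 12 + 12 = 39.

39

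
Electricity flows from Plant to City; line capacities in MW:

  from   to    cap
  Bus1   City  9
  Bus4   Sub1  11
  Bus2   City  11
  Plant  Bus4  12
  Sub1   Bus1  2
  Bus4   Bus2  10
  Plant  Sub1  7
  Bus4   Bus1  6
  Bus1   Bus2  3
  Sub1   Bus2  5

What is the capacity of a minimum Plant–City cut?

Augment Plant→Sub1→Bus2→City: bottleneck 5, flow now 5.
Augment Plant→Sub1→Bus1→City: bottleneck 2, flow now 7.
Augment Plant→Bus4→Bus2→City: bottleneck 6, flow now 13.
Augment Plant→Bus4→Bus1→City: bottleneck 6, flow now 19.
No augmenting path remains; maximum flow = 19.
By max-flow min-cut, the minimum cut capacity equals the max flow.
In the residual graph, reachable from Plant: {Plant}.
Min-cut edges: Plant→Sub1 (7), Plant→Bus4 (12); capacity 7 + 12 = 19.

19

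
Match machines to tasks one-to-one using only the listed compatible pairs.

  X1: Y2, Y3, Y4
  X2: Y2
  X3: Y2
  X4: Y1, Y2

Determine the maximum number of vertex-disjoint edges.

3

Unit-capacity flow: source→left, listed edges, right→sink; max matching = max flow.
Augmenting path X1→Y2 (+1); matched 1.
Augmenting path X4→Y1 (+1); matched 2.
Augmenting path X2→Y2→X1→Y3 (+1); matched 3.
No augmenting path remains; maximum matching = 3.
König certificate: {X1, X4, Y2} is a vertex cover of size 3 (every listed pair touches it), so no matching can be larger.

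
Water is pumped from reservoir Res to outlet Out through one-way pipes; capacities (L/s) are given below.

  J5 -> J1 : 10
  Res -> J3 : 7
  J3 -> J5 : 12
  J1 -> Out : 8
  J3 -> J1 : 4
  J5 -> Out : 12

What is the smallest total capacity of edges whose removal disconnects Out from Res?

7

Augment Res→J3→J1→Out: bottleneck 4, flow now 4.
Augment Res→J3→J5→Out: bottleneck 3, flow now 7.
No augmenting path remains; maximum flow = 7.
By max-flow min-cut, the minimum cut capacity equals the max flow.
In the residual graph, reachable from Res: {Res}.
Min-cut edges: Res→J3 (7); capacity 7 = 7.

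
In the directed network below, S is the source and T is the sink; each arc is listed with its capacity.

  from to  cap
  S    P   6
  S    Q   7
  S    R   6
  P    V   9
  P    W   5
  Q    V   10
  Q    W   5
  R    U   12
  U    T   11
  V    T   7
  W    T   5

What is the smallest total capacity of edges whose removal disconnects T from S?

Augment S→P→V→T: bottleneck 6, flow now 6.
Augment S→Q→V→T: bottleneck 1, flow now 7.
Augment S→Q→W→T: bottleneck 5, flow now 12.
Augment S→R→U→T: bottleneck 6, flow now 18.
No augmenting path remains; maximum flow = 18.
By max-flow min-cut, the minimum cut capacity equals the max flow.
In the residual graph, reachable from S: {S, P, Q, V, W}.
Min-cut edges: S→R (6), V→T (7), W→T (5); capacity 6 + 7 + 5 = 18.

18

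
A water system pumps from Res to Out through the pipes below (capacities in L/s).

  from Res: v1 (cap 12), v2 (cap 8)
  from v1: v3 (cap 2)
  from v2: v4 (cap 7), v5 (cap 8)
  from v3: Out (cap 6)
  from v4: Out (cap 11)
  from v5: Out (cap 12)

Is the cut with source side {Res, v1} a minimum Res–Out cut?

Yes — it is a minimum cut (capacity 10).

Given cut capacity: 8 + 2 = 10.
Augment Res→v1→v3→Out: bottleneck 2, flow now 2.
Augment Res→v2→v4→Out: bottleneck 7, flow now 9.
Augment Res→v2→v5→Out: bottleneck 1, flow now 10.
No augmenting path remains; maximum flow = 10.
Cut capacity 10 equals the max flow, so it is a minimum cut.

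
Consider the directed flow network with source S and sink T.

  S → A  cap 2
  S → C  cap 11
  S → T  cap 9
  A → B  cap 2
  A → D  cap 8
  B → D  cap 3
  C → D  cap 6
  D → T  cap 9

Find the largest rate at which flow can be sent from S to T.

Augment S→T: bottleneck 9, flow now 9.
Augment S→A→D→T: bottleneck 2, flow now 11.
Augment S→C→D→T: bottleneck 6, flow now 17.
No augmenting path remains; maximum flow = 17.
In the residual graph, reachable from S: {S, C}.
Min-cut edges: S→A (2), S→T (9), C→D (6); capacity 2 + 9 + 6 = 17.
This cut is saturated, so no flow can exceed 17.

17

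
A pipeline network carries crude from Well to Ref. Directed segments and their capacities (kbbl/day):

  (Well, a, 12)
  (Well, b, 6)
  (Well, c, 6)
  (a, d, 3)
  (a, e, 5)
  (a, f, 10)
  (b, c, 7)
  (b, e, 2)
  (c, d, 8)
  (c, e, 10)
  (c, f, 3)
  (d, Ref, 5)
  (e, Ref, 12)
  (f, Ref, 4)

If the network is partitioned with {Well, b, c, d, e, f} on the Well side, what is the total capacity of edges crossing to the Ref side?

Edges leaving {Well, b, c, d, e, f}: Well→a (12), d→Ref (5), e→Ref (12), f→Ref (4).
Cut capacity = 12 + 5 + 12 + 4 = 33.

33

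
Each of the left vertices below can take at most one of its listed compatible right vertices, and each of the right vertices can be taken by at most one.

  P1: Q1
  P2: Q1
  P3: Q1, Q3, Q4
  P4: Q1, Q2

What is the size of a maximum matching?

Unit-capacity flow: source→left, listed edges, right→sink; max matching = max flow.
Augmenting path P1→Q1 (+1); matched 1.
Augmenting path P3→Q3 (+1); matched 2.
Augmenting path P4→Q2 (+1); matched 3.
No augmenting path remains; maximum matching = 3.
König certificate: {P3, P4, Q1} is a vertex cover of size 3 (every listed pair touches it), so no matching can be larger.

3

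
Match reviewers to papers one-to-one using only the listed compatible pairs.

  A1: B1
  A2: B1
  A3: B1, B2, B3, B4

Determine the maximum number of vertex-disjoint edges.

2

Unit-capacity flow: source→left, listed edges, right→sink; max matching = max flow.
Augmenting path A1→B1 (+1); matched 1.
Augmenting path A3→B2 (+1); matched 2.
No augmenting path remains; maximum matching = 2.
König certificate: {A3, B1} is a vertex cover of size 2 (every listed pair touches it), so no matching can be larger.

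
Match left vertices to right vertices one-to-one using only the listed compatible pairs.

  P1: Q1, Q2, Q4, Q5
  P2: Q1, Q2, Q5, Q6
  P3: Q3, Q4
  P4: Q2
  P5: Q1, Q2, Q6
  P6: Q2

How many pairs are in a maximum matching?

Unit-capacity flow: source→left, listed edges, right→sink; max matching = max flow.
Augmenting path P1→Q1 (+1); matched 1.
Augmenting path P2→Q2 (+1); matched 2.
Augmenting path P3→Q3 (+1); matched 3.
Augmenting path P5→Q6 (+1); matched 4.
Augmenting path P4→Q2→P2→Q5 (+1); matched 5.
No augmenting path remains; maximum matching = 5.
König certificate: {P1, P2, P3, P5, Q2} is a vertex cover of size 5 (every listed pair touches it), so no matching can be larger.

5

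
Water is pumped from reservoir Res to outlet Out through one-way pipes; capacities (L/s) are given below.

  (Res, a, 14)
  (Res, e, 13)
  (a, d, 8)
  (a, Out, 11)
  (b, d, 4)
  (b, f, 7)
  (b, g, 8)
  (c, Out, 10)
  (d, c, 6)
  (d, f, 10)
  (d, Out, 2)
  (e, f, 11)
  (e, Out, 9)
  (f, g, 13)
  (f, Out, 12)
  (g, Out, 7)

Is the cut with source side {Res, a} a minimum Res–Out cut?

No — its capacity is 32, but the minimum cut has capacity 27.

Given cut capacity: 13 + 8 + 11 = 32.
Augment Res→a→Out: bottleneck 11, flow now 11.
Augment Res→e→Out: bottleneck 9, flow now 20.
Augment Res→a→d→Out: bottleneck 2, flow now 22.
Augment Res→e→f→Out: bottleneck 4, flow now 26.
Augment Res→a→d→c→Out: bottleneck 1, flow now 27.
No augmenting path remains; maximum flow = 27.
In the residual graph, reachable from Res: {Res}.
Min-cut edges: Res→a (14), Res→e (13); capacity 14 + 13 = 27.
Cut capacity 32 exceeds the max flow 27, so it is not minimum.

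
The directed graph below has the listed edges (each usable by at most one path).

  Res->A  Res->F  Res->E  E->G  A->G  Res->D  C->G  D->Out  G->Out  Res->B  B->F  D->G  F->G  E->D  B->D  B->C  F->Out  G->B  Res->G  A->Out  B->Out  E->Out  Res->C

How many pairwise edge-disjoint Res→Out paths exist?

Assign every edge capacity 1; by Menger, the answer equals the max flow.
Path Res→A→Out (+1); total 1.
Path Res→B→Out (+1); total 2.
Path Res→D→Out (+1); total 3.
Path Res→E→Out (+1); total 4.
Path Res→F→Out (+1); total 5.
Path Res→G→Out (+1); total 6.
No residual Res→Out path; max flow = 6.
Certifying cut of size 6: {B→Out, D→Out, F→Out, G→Out, Res→A, Res→E}.

6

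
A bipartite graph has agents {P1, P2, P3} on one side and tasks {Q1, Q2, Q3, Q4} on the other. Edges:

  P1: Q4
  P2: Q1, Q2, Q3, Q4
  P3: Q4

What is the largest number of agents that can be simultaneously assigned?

Unit-capacity flow: source→left, listed edges, right→sink; max matching = max flow.
Augmenting path P1→Q4 (+1); matched 1.
Augmenting path P2→Q1 (+1); matched 2.
No augmenting path remains; maximum matching = 2.
König certificate: {P2, Q4} is a vertex cover of size 2 (every listed pair touches it), so no matching can be larger.

2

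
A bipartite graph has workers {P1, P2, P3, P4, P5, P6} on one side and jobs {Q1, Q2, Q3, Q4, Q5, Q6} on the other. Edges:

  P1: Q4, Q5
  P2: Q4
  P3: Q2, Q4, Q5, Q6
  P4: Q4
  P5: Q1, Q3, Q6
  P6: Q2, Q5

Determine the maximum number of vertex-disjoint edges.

5

Unit-capacity flow: source→left, listed edges, right→sink; max matching = max flow.
Augmenting path P1→Q4 (+1); matched 1.
Augmenting path P3→Q2 (+1); matched 2.
Augmenting path P5→Q1 (+1); matched 3.
Augmenting path P6→Q5 (+1); matched 4.
Augmenting path P2→Q4→P1→Q5→P6→Q2→P3→Q6 (+1); matched 5.
No augmenting path remains; maximum matching = 5.
König certificate: {P1, P3, P5, P6, Q4} is a vertex cover of size 5 (every listed pair touches it), so no matching can be larger.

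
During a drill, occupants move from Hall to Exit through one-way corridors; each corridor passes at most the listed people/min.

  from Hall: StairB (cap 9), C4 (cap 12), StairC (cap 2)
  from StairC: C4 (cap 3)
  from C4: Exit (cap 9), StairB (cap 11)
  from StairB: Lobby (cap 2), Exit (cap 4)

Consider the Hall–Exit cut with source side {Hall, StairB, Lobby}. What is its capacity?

Edges leaving {Hall, StairB, Lobby}: Hall→StairC (2), Hall→C4 (12), StairB→Exit (4).
Cut capacity = 2 + 12 + 4 = 18.

18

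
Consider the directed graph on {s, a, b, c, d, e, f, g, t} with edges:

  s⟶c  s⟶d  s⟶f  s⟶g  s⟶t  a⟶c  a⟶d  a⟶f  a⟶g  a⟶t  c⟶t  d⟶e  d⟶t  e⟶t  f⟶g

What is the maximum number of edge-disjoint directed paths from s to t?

3

Assign every edge capacity 1; by Menger, the answer equals the max flow.
Path s→t (+1); total 1.
Path s→c→t (+1); total 2.
Path s→d→t (+1); total 3.
No residual s→t path; max flow = 3.
Certifying cut of size 3: {s→c, s→d, s→t}.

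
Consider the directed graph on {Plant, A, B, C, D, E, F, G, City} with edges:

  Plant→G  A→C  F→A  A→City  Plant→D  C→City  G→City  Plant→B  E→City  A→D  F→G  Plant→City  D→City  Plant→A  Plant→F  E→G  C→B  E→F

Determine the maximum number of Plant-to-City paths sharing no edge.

Assign every edge capacity 1; by Menger, the answer equals the max flow.
Path Plant→City (+1); total 1.
Path Plant→A→City (+1); total 2.
Path Plant→D→City (+1); total 3.
Path Plant→G→City (+1); total 4.
Path Plant→F→A→C→City (+1); total 5.
No residual Plant→City path; max flow = 5.
Certifying cut of size 5: {Plant→A, Plant→City, Plant→D, Plant→F, Plant→G}.

5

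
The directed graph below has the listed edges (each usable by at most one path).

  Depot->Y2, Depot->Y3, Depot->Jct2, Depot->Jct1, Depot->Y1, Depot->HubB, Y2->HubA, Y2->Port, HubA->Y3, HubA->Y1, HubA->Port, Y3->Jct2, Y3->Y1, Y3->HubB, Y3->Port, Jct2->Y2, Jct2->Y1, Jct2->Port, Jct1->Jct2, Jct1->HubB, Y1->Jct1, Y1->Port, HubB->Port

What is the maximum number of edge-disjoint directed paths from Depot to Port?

6

Assign every edge capacity 1; by Menger, the answer equals the max flow.
Path Depot→Y2→Port (+1); total 1.
Path Depot→Y3→Port (+1); total 2.
Path Depot→Jct2→Port (+1); total 3.
Path Depot→Y1→Port (+1); total 4.
Path Depot→HubB→Port (+1); total 5.
Path Depot→Jct1→Jct2→Y2→HubA→Port (+1); total 6.
No residual Depot→Port path; max flow = 6.
Certifying cut of size 6: {Depot→HubB, Depot→Jct1, Depot→Jct2, Depot→Y1, Depot→Y2, Depot→Y3}.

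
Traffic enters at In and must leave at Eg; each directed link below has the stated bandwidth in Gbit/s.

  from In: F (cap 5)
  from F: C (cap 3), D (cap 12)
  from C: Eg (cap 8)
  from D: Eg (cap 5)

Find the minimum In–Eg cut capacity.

5

Augment In→F→C→Eg: bottleneck 3, flow now 3.
Augment In→F→D→Eg: bottleneck 2, flow now 5.
No augmenting path remains; maximum flow = 5.
By max-flow min-cut, the minimum cut capacity equals the max flow.
In the residual graph, reachable from In: {In}.
Min-cut edges: In→F (5); capacity 5 = 5.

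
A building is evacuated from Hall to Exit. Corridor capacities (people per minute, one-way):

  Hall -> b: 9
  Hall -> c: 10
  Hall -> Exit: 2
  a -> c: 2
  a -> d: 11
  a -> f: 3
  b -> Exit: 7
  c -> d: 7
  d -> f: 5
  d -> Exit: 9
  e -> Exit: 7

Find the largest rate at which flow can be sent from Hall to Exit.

Augment Hall→Exit: bottleneck 2, flow now 2.
Augment Hall→b→Exit: bottleneck 7, flow now 9.
Augment Hall→c→d→Exit: bottleneck 7, flow now 16.
No augmenting path remains; maximum flow = 16.
In the residual graph, reachable from Hall: {Hall, b, c}.
Min-cut edges: Hall→Exit (2), b→Exit (7), c→d (7); capacity 2 + 7 + 7 = 16.
This cut is saturated, so no flow can exceed 16.

16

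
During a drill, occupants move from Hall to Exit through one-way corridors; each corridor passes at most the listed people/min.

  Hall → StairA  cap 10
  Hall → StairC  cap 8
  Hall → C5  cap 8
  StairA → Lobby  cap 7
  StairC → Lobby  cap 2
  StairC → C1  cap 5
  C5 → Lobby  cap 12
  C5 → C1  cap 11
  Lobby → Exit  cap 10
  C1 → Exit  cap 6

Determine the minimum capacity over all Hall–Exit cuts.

16

Augment Hall→StairA→Lobby→Exit: bottleneck 7, flow now 7.
Augment Hall→StairC→Lobby→Exit: bottleneck 2, flow now 9.
Augment Hall→StairC→C1→Exit: bottleneck 5, flow now 14.
Augment Hall→C5→Lobby→Exit: bottleneck 1, flow now 15.
Augment Hall→C5→C1→Exit: bottleneck 1, flow now 16.
No augmenting path remains; maximum flow = 16.
By max-flow min-cut, the minimum cut capacity equals the max flow.
In the residual graph, reachable from Hall: {Hall, StairA, StairC, C5, Lobby, C1}.
Min-cut edges: Lobby→Exit (10), C1→Exit (6); capacity 10 + 6 = 16.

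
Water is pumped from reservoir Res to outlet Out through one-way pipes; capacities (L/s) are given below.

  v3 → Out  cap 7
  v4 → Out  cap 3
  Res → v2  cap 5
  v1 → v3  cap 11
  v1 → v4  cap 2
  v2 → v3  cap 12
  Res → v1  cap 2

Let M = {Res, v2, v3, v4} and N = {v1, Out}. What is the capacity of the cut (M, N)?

12

Edges leaving {Res, v2, v3, v4}: Res→v1 (2), v3→Out (7), v4→Out (3).
Cut capacity = 2 + 7 + 3 = 12.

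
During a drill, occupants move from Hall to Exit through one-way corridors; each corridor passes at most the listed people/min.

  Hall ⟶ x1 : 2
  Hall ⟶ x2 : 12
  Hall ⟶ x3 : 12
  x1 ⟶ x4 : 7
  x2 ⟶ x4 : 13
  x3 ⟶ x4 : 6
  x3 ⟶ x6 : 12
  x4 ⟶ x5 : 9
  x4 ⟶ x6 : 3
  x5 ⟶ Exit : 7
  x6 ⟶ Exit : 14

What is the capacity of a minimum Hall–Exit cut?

Augment Hall→x3→x6→Exit: bottleneck 12, flow now 12.
Augment Hall→x1→x4→x5→Exit: bottleneck 2, flow now 14.
Augment Hall→x2→x4→x5→Exit: bottleneck 5, flow now 19.
Augment Hall→x2→x4→x6→Exit: bottleneck 2, flow now 21.
No augmenting path remains; maximum flow = 21.
By max-flow min-cut, the minimum cut capacity equals the max flow.
In the residual graph, reachable from Hall: {Hall, x1, x2, x3, x4, x5, x6}.
Min-cut edges: x5→Exit (7), x6→Exit (14); capacity 7 + 14 = 21.

21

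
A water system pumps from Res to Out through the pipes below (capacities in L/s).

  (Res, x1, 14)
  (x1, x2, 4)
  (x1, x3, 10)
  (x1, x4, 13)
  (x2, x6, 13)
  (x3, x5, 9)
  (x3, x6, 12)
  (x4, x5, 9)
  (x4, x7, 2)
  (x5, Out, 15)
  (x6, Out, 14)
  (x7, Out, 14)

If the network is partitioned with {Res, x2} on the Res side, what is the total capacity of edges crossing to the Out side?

27

Edges leaving {Res, x2}: Res→x1 (14), x2→x6 (13).
Cut capacity = 14 + 13 = 27.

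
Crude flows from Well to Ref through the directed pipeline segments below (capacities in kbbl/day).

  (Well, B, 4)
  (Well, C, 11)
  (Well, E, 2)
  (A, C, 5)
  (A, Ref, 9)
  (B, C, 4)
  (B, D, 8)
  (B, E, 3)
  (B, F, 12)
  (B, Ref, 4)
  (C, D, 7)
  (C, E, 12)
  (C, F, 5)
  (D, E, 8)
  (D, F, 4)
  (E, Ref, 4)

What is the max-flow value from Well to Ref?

Augment Well→B→Ref: bottleneck 4, flow now 4.
Augment Well→E→Ref: bottleneck 2, flow now 6.
Augment Well→C→E→Ref: bottleneck 2, flow now 8.
No augmenting path remains; maximum flow = 8.
In the residual graph, reachable from Well: {Well, C, D, E, F}.
Min-cut edges: Well→B (4), E→Ref (4); capacity 4 + 4 = 8.
This cut is saturated, so no flow can exceed 8.

8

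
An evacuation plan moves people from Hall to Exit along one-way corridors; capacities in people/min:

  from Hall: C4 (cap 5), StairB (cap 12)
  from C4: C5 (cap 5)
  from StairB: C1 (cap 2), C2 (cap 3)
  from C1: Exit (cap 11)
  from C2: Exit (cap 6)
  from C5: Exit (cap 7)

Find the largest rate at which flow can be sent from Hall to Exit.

Augment Hall→C4→C5→Exit: bottleneck 5, flow now 5.
Augment Hall→StairB→C1→Exit: bottleneck 2, flow now 7.
Augment Hall→StairB→C2→Exit: bottleneck 3, flow now 10.
No augmenting path remains; maximum flow = 10.
In the residual graph, reachable from Hall: {Hall, StairB}.
Min-cut edges: Hall→C4 (5), StairB→C1 (2), StairB→C2 (3); capacity 5 + 2 + 3 = 10.
This cut is saturated, so no flow can exceed 10.

10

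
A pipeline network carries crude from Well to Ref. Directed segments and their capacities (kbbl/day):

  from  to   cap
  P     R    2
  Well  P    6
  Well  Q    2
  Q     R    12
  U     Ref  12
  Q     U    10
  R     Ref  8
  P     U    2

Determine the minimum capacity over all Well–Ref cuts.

Augment Well→P→R→Ref: bottleneck 2, flow now 2.
Augment Well→P→U→Ref: bottleneck 2, flow now 4.
Augment Well→Q→R→Ref: bottleneck 2, flow now 6.
No augmenting path remains; maximum flow = 6.
By max-flow min-cut, the minimum cut capacity equals the max flow.
In the residual graph, reachable from Well: {Well, P}.
Min-cut edges: Well→Q (2), P→R (2), P→U (2); capacity 2 + 2 + 2 = 6.

6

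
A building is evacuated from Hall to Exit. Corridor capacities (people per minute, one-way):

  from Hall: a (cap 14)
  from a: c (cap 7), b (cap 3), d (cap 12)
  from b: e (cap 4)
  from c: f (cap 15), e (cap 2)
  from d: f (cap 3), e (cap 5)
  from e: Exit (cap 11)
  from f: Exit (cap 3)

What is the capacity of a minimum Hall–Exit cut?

13

Augment Hall→a→b→e→Exit: bottleneck 3, flow now 3.
Augment Hall→a→c→e→Exit: bottleneck 2, flow now 5.
Augment Hall→a→c→f→Exit: bottleneck 3, flow now 8.
Augment Hall→a→d→e→Exit: bottleneck 5, flow now 13.
No augmenting path remains; maximum flow = 13.
By max-flow min-cut, the minimum cut capacity equals the max flow.
In the residual graph, reachable from Hall: {Hall, a, c, d, f}.
Min-cut edges: a→b (3), c→e (2), d→e (5), f→Exit (3); capacity 3 + 2 + 5 + 3 = 13.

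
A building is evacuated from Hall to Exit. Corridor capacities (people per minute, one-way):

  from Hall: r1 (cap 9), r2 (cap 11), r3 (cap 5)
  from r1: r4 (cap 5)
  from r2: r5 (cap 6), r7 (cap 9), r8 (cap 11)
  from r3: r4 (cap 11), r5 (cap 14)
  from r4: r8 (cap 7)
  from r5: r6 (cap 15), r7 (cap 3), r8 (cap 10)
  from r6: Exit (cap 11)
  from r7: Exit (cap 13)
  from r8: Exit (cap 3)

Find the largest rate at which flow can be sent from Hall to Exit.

19

Augment Hall→r2→r7→Exit: bottleneck 9, flow now 9.
Augment Hall→r2→r8→Exit: bottleneck 2, flow now 11.
Augment Hall→r1→r4→r8→Exit: bottleneck 1, flow now 12.
Augment Hall→r3→r5→r6→Exit: bottleneck 5, flow now 17.
Augment Hall→r1→r4→r8→r2→r5→r6→Exit: bottleneck 2, flow now 19. (uses reverse residual edge)
No augmenting path remains; maximum flow = 19.
In the residual graph, reachable from Hall: {Hall, r1, r4, r8}.
Min-cut edges: Hall→r2 (11), Hall→r3 (5), r8→Exit (3); capacity 11 + 5 + 3 = 19.
This cut is saturated, so no flow can exceed 19.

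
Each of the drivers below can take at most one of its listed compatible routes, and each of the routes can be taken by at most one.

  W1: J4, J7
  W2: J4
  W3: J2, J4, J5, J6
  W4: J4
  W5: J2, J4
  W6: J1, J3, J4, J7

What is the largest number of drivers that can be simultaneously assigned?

Unit-capacity flow: source→left, listed edges, right→sink; max matching = max flow.
Augmenting path W1→J4 (+1); matched 1.
Augmenting path W3→J2 (+1); matched 2.
Augmenting path W6→J1 (+1); matched 3.
Augmenting path W2→J4→W1→J7 (+1); matched 4.
Augmenting path W5→J2→W3→J5 (+1); matched 5.
No augmenting path remains; maximum matching = 5.
König certificate: {W1, W3, W5, W6, J4} is a vertex cover of size 5 (every listed pair touches it), so no matching can be larger.

5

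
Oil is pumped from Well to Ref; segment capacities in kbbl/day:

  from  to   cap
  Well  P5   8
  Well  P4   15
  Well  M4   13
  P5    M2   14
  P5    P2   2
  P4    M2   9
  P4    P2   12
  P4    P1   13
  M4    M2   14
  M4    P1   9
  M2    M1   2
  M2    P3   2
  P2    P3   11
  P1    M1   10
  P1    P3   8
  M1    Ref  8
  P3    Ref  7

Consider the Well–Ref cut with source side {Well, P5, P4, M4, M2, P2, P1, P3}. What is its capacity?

Edges leaving {Well, P5, P4, M4, M2, P2, P1, P3}: M2→M1 (2), P1→M1 (10), P3→Ref (7).
Cut capacity = 2 + 10 + 7 = 19.

19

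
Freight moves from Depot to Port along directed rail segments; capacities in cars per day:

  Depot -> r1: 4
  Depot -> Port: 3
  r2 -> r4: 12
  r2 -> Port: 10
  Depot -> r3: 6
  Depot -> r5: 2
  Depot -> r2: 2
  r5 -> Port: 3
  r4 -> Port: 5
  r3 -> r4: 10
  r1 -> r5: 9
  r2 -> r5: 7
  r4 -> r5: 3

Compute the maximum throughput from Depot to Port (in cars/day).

13

Augment Depot→Port: bottleneck 3, flow now 3.
Augment Depot→r2→Port: bottleneck 2, flow now 5.
Augment Depot→r5→Port: bottleneck 2, flow now 7.
Augment Depot→r1→r5→Port: bottleneck 1, flow now 8.
Augment Depot→r3→r4→Port: bottleneck 5, flow now 13.
No augmenting path remains; maximum flow = 13.
In the residual graph, reachable from Depot: {Depot, r1, r3, r4, r5}.
Min-cut edges: Depot→r2 (2), Depot→Port (3), r4→Port (5), r5→Port (3); capacity 2 + 3 + 5 + 3 = 13.
This cut is saturated, so no flow can exceed 13.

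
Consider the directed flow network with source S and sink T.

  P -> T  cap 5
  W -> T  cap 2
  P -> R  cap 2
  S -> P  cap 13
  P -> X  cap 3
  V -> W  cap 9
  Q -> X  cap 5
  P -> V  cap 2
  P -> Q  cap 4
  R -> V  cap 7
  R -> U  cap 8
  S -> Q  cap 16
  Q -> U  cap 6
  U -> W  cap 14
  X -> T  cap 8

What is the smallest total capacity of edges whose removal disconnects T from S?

Augment S→P→T: bottleneck 5, flow now 5.
Augment S→P→X→T: bottleneck 3, flow now 8.
Augment S→Q→X→T: bottleneck 5, flow now 13.
Augment S→P→V→W→T: bottleneck 2, flow now 15.
No augmenting path remains; maximum flow = 15.
By max-flow min-cut, the minimum cut capacity equals the max flow.
In the residual graph, reachable from S: {S, P, Q, R, U, V, W}.
Min-cut edges: P→X (3), P→T (5), Q→X (5), W→T (2); capacity 3 + 5 + 5 + 2 = 15.

15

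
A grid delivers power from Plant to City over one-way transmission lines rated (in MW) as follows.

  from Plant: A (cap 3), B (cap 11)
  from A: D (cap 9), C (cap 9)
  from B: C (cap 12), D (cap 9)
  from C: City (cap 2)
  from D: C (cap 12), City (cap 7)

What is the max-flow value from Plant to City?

Augment Plant→A→C→City: bottleneck 2, flow now 2.
Augment Plant→A→D→City: bottleneck 1, flow now 3.
Augment Plant→B→D→City: bottleneck 6, flow now 9.
No augmenting path remains; maximum flow = 9.
In the residual graph, reachable from Plant: {Plant, A, B, C, D}.
Min-cut edges: C→City (2), D→City (7); capacity 2 + 7 = 9.
This cut is saturated, so no flow can exceed 9.

9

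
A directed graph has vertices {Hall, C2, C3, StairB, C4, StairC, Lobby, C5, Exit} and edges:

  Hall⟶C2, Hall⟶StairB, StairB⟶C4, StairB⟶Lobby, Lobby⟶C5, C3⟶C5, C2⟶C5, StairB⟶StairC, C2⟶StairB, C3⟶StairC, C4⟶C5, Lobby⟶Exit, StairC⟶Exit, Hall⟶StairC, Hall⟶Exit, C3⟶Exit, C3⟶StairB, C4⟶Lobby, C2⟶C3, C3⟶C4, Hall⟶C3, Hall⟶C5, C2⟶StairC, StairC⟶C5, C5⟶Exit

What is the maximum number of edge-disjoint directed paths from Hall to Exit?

Assign every edge capacity 1; by Menger, the answer equals the max flow.
Path Hall→Exit (+1); total 1.
Path Hall→C3→Exit (+1); total 2.
Path Hall→StairC→Exit (+1); total 3.
Path Hall→C5→Exit (+1); total 4.
Path Hall→StairB→Lobby→Exit (+1); total 5.
No residual Hall→Exit path; max flow = 5.
Certifying cut of size 5: {C3→Exit, C5→Exit, Hall→Exit, Lobby→Exit, StairC→Exit}.

5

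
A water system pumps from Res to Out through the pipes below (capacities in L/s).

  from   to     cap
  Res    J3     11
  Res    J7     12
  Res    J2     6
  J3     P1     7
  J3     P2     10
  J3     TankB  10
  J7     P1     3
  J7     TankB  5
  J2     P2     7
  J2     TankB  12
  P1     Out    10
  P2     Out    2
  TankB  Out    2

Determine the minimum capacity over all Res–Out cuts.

14

Augment Res→J3→P1→Out: bottleneck 7, flow now 7.
Augment Res→J3→P2→Out: bottleneck 2, flow now 9.
Augment Res→J3→TankB→Out: bottleneck 2, flow now 11.
Augment Res→J7→P1→Out: bottleneck 3, flow now 14.
No augmenting path remains; maximum flow = 14.
By max-flow min-cut, the minimum cut capacity equals the max flow.
In the residual graph, reachable from Res: {Res, J3, J7, J2, P2, TankB}.
Min-cut edges: J3→P1 (7), J7→P1 (3), P2→Out (2), TankB→Out (2); capacity 7 + 3 + 2 + 2 = 14.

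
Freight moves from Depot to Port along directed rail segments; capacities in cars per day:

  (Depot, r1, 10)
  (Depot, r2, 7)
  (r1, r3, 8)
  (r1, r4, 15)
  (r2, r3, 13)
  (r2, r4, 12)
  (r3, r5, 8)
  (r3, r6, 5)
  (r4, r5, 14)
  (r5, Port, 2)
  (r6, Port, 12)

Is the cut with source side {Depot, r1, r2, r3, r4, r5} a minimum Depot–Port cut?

Given cut capacity: 5 + 2 = 7.
Augment Depot→r1→r3→r5→Port: bottleneck 2, flow now 2.
Augment Depot→r1→r3→r6→Port: bottleneck 5, flow now 7.
No augmenting path remains; maximum flow = 7.
Cut capacity 7 equals the max flow, so it is a minimum cut.

Yes — it is a minimum cut (capacity 7).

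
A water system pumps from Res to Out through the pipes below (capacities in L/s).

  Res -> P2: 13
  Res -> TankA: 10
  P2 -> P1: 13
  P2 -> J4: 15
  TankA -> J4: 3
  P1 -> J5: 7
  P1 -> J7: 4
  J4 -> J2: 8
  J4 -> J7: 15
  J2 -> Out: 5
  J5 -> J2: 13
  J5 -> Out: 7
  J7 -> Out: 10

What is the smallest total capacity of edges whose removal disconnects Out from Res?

16

Augment Res→P2→P1→J5→Out: bottleneck 7, flow now 7.
Augment Res→P2→P1→J7→Out: bottleneck 4, flow now 11.
Augment Res→P2→J4→J2→Out: bottleneck 2, flow now 13.
Augment Res→TankA→J4→J2→Out: bottleneck 3, flow now 16.
No augmenting path remains; maximum flow = 16.
By max-flow min-cut, the minimum cut capacity equals the max flow.
In the residual graph, reachable from Res: {Res, TankA}.
Min-cut edges: Res→P2 (13), TankA→J4 (3); capacity 13 + 3 = 16.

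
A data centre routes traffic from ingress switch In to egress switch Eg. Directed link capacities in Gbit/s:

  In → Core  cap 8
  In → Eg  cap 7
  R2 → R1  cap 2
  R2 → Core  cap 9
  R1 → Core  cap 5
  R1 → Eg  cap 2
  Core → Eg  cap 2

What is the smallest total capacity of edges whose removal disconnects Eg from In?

9

Augment In→Eg: bottleneck 7, flow now 7.
Augment In→Core→Eg: bottleneck 2, flow now 9.
No augmenting path remains; maximum flow = 9.
By max-flow min-cut, the minimum cut capacity equals the max flow.
In the residual graph, reachable from In: {In, Core}.
Min-cut edges: In→Eg (7), Core→Eg (2); capacity 7 + 2 = 9.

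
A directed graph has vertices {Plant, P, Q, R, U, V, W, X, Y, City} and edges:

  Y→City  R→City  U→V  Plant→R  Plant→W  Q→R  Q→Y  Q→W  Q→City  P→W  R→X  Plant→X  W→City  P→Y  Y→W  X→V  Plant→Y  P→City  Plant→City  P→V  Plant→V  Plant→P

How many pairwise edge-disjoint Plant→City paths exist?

5

Assign every edge capacity 1; by Menger, the answer equals the max flow.
Path Plant→City (+1); total 1.
Path Plant→P→City (+1); total 2.
Path Plant→R→City (+1); total 3.
Path Plant→W→City (+1); total 4.
Path Plant→Y→City (+1); total 5.
No residual Plant→City path; max flow = 5.
Certifying cut of size 5: {Plant→City, Plant→P, Plant→R, Plant→W, Plant→Y}.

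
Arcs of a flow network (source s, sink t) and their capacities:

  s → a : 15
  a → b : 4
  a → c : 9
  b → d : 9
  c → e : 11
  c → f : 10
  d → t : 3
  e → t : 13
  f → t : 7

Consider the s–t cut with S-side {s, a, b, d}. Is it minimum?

Yes — it is a minimum cut (capacity 12).

Given cut capacity: 9 + 3 = 12.
Augment s→a→b→d→t: bottleneck 3, flow now 3.
Augment s→a→c→e→t: bottleneck 9, flow now 12.
No augmenting path remains; maximum flow = 12.
Cut capacity 12 equals the max flow, so it is a minimum cut.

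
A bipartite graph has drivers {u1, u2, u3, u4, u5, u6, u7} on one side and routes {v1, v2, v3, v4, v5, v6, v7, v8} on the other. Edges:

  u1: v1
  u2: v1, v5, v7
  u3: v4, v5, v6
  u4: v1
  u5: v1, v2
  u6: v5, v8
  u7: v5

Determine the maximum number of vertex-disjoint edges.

Unit-capacity flow: source→left, listed edges, right→sink; max matching = max flow.
Augmenting path u1→v1 (+1); matched 1.
Augmenting path u2→v5 (+1); matched 2.
Augmenting path u3→v4 (+1); matched 3.
Augmenting path u5→v2 (+1); matched 4.
Augmenting path u6→v8 (+1); matched 5.
Augmenting path u7→v5→u2→v7 (+1); matched 6.
No augmenting path remains; maximum matching = 6.
König certificate: {u2, u3, u5, u6, u7, v1} is a vertex cover of size 6 (every listed pair touches it), so no matching can be larger.

6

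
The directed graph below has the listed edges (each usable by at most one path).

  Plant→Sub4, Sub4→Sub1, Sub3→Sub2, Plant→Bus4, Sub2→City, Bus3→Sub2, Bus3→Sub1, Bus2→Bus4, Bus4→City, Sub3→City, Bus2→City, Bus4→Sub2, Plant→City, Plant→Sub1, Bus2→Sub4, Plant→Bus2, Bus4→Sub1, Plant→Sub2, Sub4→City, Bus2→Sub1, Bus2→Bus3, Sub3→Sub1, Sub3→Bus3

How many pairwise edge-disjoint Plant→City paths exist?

5

Assign every edge capacity 1; by Menger, the answer equals the max flow.
Path Plant→City (+1); total 1.
Path Plant→Bus2→City (+1); total 2.
Path Plant→Sub4→City (+1); total 3.
Path Plant→Bus4→City (+1); total 4.
Path Plant→Sub2→City (+1); total 5.
No residual Plant→City path; max flow = 5.
Certifying cut of size 5: {Plant→Bus2, Plant→Bus4, Plant→City, Plant→Sub2, Plant→Sub4}.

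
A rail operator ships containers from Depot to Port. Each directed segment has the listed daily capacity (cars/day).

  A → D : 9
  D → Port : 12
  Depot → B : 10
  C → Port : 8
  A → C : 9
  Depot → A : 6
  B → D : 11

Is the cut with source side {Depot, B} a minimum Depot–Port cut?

Given cut capacity: 6 + 11 = 17.
Augment Depot→A→C→Port: bottleneck 6, flow now 6.
Augment Depot→B→D→Port: bottleneck 10, flow now 16.
No augmenting path remains; maximum flow = 16.
In the residual graph, reachable from Depot: {Depot}.
Min-cut edges: Depot→A (6), Depot→B (10); capacity 6 + 10 = 16.
Cut capacity 17 exceeds the max flow 16, so it is not minimum.

No — its capacity is 17, but the minimum cut has capacity 16.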